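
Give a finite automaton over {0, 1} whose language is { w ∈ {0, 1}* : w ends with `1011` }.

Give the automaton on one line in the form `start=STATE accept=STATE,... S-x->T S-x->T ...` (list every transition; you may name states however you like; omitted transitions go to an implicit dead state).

Let each state record the length of the longest suffix of the input read so far that is also a prefix of `1011`. q1 means the last symbol is `1`; q2 means the last 2 symbols are `10`; q3 means the last 3 symbols are `101`; q4 means the last 4 symbols are `1011`. Accept only at q4, where the string currently ends in `1011`.
        0   1  
>  q0   q0  q1 
   q1   q2  q1 
   q2   q0  q3 
   q3   q2  q4 
 * q4   q2  q1 
(> = start, * = accepting)

start=q0 accept=q4 q0-0->q0 q0-1->q1 q1-0->q2 q1-1->q1 q2-0->q0 q2-1->q3 q3-0->q2 q3-1->q4 q4-0->q2 q4-1->q1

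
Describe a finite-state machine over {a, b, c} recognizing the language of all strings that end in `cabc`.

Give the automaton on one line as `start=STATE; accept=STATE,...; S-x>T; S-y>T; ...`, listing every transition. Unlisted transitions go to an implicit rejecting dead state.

Let each state record the length of the longest suffix of the input read so far that is also a prefix of `cabc`. s1 means the last symbol is `c`; s2 means the last 2 symbols are `ca`; s3 means the last 3 symbols are `cab`; s4 means the last 4 symbols are `cabc`. Accept only at s4, where the string currently ends in `cabc`.
        a   b   c  
>  s0   s0  s0  s1 
   s1   s2  s0  s1 
   s2   s0  s3  s1 
   s3   s0  s0  s4 
 * s4   s2  s0  s1 
(> = start, * = accepting)

start=s0; accept=s4; s0-a>s0; s0-b>s0; s0-c>s1; s1-a>s2; s1-b>s0; s1-c>s1; s2-a>s0; s2-b>s3; s2-c>s1; s3-a>s0; s3-b>s0; s3-c>s4; s4-a>s2; s4-b>s0; s4-c>s1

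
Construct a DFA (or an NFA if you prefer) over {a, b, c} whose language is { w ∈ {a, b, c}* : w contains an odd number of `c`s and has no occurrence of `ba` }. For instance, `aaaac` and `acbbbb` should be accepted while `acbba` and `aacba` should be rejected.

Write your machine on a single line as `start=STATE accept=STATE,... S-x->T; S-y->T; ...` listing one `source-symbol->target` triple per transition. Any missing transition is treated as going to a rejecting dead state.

start=s0; accept=s2,s4; s0-a->s0; s0-b->s1; s0-c->s2; s1-a->s3; s1-b->s1; s1-c->s2; s2-a->s2; s2-b->s4; s2-c->s0; s3-a->s3; s3-b->s3; s3-c->s3; s4-a->s3; s4-b->s4; s4-c->s0

Handle the two conditions separately and then intersect. The first has 2 states tracking the count of `c`s modulo 2; the second has 3 states tracking partial matches of the forbidden pattern `ba`. A product state is a pair (one from each), accepting exactly when both do. Minimizing collapses redundant product states.
        a   b   c  
>  s0   s0  s1  s2 
   s1   s3  s1  s2 
 * s2   s2  s4  s0 
   s3   s3  s3  s3 
 * s4   s3  s4  s0 
(> = start, * = accepting)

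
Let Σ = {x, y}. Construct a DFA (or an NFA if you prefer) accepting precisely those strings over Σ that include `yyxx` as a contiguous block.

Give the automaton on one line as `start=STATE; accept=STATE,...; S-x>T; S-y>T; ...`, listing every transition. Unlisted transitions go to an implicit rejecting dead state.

Track how much of `yyxx` has been matched so far: state S0 is no progress, S4 is the absorbing accept state reached once `yyxx` has occurred. Intermediate states record partial matches; on a mismatch, fall back to the longest reusable overlap.
A 5-state machine:
        x   y  
>  S0   S0  S1 
   S1   S0  S2 
   S2   S3  S2 
   S3   S4  S1 
 * S4   S4  S4 
(> = start, * = accepting)

start=S0; accept=S4; S0-x>S0; S0-y>S1; S1-x>S0; S1-y>S2; S2-x>S3; S2-y>S2; S3-x>S4; S3-y>S1; S4-x>S4; S4-y>S4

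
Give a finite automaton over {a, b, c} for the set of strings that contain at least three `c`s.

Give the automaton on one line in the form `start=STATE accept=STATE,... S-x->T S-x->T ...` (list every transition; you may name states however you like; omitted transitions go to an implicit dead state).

Only the number of `c`s matters, and only up to 4. Make a chain S0 → S1 → S2 → S3 → S4 advanced by each `c` (with S4 absorbing); every other symbol self-loops. The accepting set is {S3, S4}.
5 states suffice.
        a   b   c  
>  S0   S0  S0  S1 
   S1   S1  S1  S2 
   S2   S2  S2  S3 
 * S3   S3  S3  S4 
 * S4   S4  S4  S4 
(> = start, * = accepting)

start=S0 accept=S3,S4 S0-a->S0 S0-b->S0 S0-c->S1 S1-a->S1 S1-b->S1 S1-c->S2 S2-a->S2 S2-b->S2 S2-c->S3 S3-a->S3 S3-b->S3 S3-c->S4 S4-a->S4 S4-b->S4 S4-c->S4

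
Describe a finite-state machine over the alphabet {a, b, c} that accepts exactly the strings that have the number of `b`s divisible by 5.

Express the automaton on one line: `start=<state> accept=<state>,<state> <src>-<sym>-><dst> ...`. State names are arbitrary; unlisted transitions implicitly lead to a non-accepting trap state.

start=q0 accept=q0 q0-a->q0 q0-b->q1 q0-c->q0 q1-a->q1 q1-b->q2 q1-c->q1 q2-a->q2 q2-b->q3 q2-c->q2 q3-a->q3 q3-b->q4 q3-c->q3 q4-a->q4 q4-b->q0 q4-c->q4

Keep the running count of `b`s modulo 5: each `b` advances along the cycle q0 → q1 → q2 → q3 → q4 → q0 while other symbols loop. Accept at q0.
A 5-state machine:
        a   b   c  
>* q0   q0  q1  q0 
   q1   q1  q2  q1 
   q2   q2  q3  q2 
   q3   q3  q4  q3 
   q4   q4  q0  q4 
(> = start, * = accepting)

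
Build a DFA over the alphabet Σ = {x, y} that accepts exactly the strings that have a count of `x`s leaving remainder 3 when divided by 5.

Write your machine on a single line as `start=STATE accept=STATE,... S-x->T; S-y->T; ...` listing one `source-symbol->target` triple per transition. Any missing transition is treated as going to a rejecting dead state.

Keep the running count of `x`s modulo 5: each `x` advances along the cycle q0 → q1 → q2 → q3 → q4 → q0 while other symbols loop. Accept at q3.
        x   y  
>  q0   q1  q0 
   q1   q2  q1 
   q2   q3  q2 
 * q3   q4  q3 
   q4   q0  q4 
(> = start, * = accepting)

start=q0; accept=q3; q0-x->q1; q0-y->q0; q1-x->q2; q1-y->q1; q2-x->q3; q2-y->q2; q3-x->q4; q3-y->q3; q4-x->q0; q4-y->q4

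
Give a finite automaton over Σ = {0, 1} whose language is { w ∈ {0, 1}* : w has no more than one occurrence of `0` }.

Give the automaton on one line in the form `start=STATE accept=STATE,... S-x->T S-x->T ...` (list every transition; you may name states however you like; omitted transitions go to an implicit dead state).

start=q0 accept=q0,q1 q0-0->q1 q0-1->q0 q1-0->q2 q1-1->q1 q2-0->q2 q2-1->q2

Only the number of `0`s matters, and only up to 2. Make a chain q0 → q1 → q2 advanced by each `0` (with q2 absorbing); every other symbol self-loops. The accepting set is {q0, q1}.
With 3 states:
        0   1  
>* q0   q1  q0 
 * q1   q2  q1 
   q2   q2  q2 
(> = start, * = accepting)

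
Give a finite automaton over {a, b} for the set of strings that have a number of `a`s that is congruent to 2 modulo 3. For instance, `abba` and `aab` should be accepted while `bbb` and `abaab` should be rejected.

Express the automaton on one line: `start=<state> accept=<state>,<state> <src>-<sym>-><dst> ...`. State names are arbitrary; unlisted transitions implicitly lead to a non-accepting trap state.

The only thing that matters is how many `a`s have appeared, reduced mod 3. Use one state per residue: S0 for 0, …, S2 for 2. Reading `a` moves to the next residue; anything else stays put. S2 is accepting.
A 3-state machine:
        a   b  
>  S0   S1  S0 
   S1   S2  S1 
 * S2   S0  S2 
(> = start, * = accepting)

start=S0 accept=S2 S0-a->S1 S0-b->S0 S1-a->S2 S1-b->S1 S2-a->S0 S2-b->S2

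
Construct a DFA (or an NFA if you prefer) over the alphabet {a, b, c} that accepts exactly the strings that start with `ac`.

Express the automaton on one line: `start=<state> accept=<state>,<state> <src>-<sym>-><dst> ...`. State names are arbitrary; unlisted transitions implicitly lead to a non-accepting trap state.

start=s0 accept=s2 s0-a->s1 s0-b->s3 s0-c->s3 s1-a->s3 s1-b->s3 s1-c->s2 s2-a->s2 s2-b->s2 s2-c->s2 s3-a->s3 s3-b->s3 s3-c->s3

Check the first 2 symbols one by one: s0 through s1 record how many have matched `ac` so far; any wrong symbol goes to the dead state s3. After all 2 match we enter the accepting sink s2.
A 4-state machine:
        a   b   c  
>  s0   s1  s3  s3 
   s1   s3  s3  s2 
 * s2   s2  s2  s2 
   s3   s3  s3  s3 
(> = start, * = accepting)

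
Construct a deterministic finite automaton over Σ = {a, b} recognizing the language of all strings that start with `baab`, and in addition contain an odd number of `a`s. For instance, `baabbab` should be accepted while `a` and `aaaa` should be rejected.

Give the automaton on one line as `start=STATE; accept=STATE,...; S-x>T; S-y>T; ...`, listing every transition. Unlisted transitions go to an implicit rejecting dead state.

Run two small machines in parallel and take their product. One (6 states) tracks whether the input so far still matches the prefix `baab`; the other (2 states) tracks the count of `a`s modulo 2. Each combined state is a pair, one component from each; accept when both components accept. After merging equivalent states the machine shrinks.
With 7 states:
        a   b  
>  S0   S1  S2 
   S1   S1  S1 
   S2   S3  S1 
   S3   S4  S1 
   S4   S1  S5 
   S5   S6  S5 
 * S6   S5  S6 
(> = start, * = accepting)

start=S0; accept=S6; S0-a>S1; S0-b>S2; S1-a>S1; S1-b>S1; S2-a>S3; S2-b>S1; S3-a>S4; S3-b>S1; S4-a>S1; S4-b>S5; S5-a>S6; S5-b>S5; S6-a>S5; S6-b>S6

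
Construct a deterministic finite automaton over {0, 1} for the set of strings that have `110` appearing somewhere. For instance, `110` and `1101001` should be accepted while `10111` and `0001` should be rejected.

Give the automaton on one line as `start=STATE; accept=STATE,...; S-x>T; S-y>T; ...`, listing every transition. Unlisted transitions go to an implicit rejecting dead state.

start=q0; accept=q3; q0-0>q0; q0-1>q1; q1-0>q0; q1-1>q2; q2-0>q3; q2-1>q2; q3-0>q3; q3-1>q3

Track how much of `110` has been matched so far: state q0 is no progress, q3 is the absorbing accept state reached once `110` has occurred. Intermediate states record partial matches; on a mismatch, fall back to the longest reusable overlap.
4 states suffice.
        0   1  
>  q0   q0  q1 
   q1   q0  q2 
   q2   q3  q2 
 * q3   q3  q3 
(> = start, * = accepting)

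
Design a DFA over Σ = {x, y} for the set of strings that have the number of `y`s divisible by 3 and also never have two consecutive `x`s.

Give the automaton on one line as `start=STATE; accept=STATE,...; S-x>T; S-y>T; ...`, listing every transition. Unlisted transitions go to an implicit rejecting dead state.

Run two small machines in parallel and take their product. One (3 states) tracks the count of `y`s modulo 3; the other (3 states) tracks partial matches of the forbidden pattern `xx`. Each combined state is a pair, one component from each; accept when both components accept.
A 9-state machine:
        x   y  
>* S0   S1  S2 
 * S1   S3  S2 
   S2   S4  S5 
   S3   S3  S6 
   S4   S6  S5 
   S5   S7  S0 
   S6   S6  S8 
   S7   S8  S0 
   S8   S8  S3 
(> = start, * = accepting)

start=S0; accept=S0,S1; S0-x>S1; S0-y>S2; S1-x>S3; S1-y>S2; S2-x>S4; S2-y>S5; S3-x>S3; S3-y>S6; S4-x>S6; S4-y>S5; S5-x>S7; S5-y>S0; S6-x>S6; S6-y>S8; S7-x>S8; S7-y>S0; S8-x>S8; S8-y>S3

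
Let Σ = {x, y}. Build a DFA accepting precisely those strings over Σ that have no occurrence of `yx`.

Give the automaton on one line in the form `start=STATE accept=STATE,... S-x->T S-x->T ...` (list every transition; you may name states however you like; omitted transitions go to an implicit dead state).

This is the complement of 'contains `yx`'. Use the same substring-matching states — q0 through q2 holding how much of `yx` has just been matched — but flip the accepting set: everything except the trap q2 accepts.
A 3-state machine:
        x   y  
>* q0   q0  q1 
 * q1   q2  q1 
   q2   q2  q2 
(> = start, * = accepting)

start=q0 accept=q0,q1 q0-x->q0 q0-y->q1 q1-x->q2 q1-y->q1 q2-x->q2 q2-y->q2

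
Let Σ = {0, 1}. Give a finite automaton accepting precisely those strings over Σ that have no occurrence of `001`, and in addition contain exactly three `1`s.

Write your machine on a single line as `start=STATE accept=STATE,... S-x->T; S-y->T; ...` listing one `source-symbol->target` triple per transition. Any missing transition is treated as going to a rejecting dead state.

Run two small machines in parallel and take their product. The first has 4 states tracking partial matches of the forbidden pattern `001`; the second has 5 states tracking the count of `1`s, saturating at 4. A product state is a pair (one from each), accepting exactly when both do.
19 states suffice.
       0  1 
>  A   B  C 
   B   D  C 
   C   E  F 
   D   D  G 
   E   H  F 
   F   I  J 
   G   G  K 
   H   H  K 
   I   L  J 
 * J   M  N 
   K   K  O 
   L   L  O 
 * M   P  N 
   N   Q  N 
   O   O  R 
 * P   P  R 
   Q   S  N 
   R   R  R 
   S   S  R 
(> = start, * = accepting)

start=A; accept=J,M,P; A-0->B; A-1->C; B-0->D; B-1->C; C-0->E; C-1->F; D-0->D; D-1->G; E-0->H; E-1->F; F-0->I; F-1->J; G-0->G; G-1->K; H-0->H; H-1->K; I-0->L; I-1->J; J-0->M; J-1->N; K-0->K; K-1->O; L-0->L; L-1->O; M-0->P; M-1->N; N-0->Q; N-1->N; O-0->O; O-1->R; P-0->P; P-1->R; Q-0->S; Q-1->N; R-0->R; R-1->R; S-0->S; S-1->R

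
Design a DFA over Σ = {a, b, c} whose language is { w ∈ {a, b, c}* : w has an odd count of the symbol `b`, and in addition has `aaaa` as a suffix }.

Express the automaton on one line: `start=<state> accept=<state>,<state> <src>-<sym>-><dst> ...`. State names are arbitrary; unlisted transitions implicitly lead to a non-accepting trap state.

start=S0 accept=S5 S0-a->S0 S0-b->S1 S0-c->S0 S1-a->S2 S1-b->S0 S1-c->S1 S2-a->S3 S2-b->S0 S2-c->S1 S3-a->S4 S3-b->S0 S3-c->S1 S4-a->S5 S4-b->S0 S4-c->S1 S5-a->S5 S5-b->S0 S5-c->S1

Run two small machines in parallel and take their product. One (2 states) tracks the count of `b`s modulo 2; the other (5 states) tracks how much of the suffix `aaaa` has currently been matched. Each combined state is a pair, one component from each; accept when both components accept. Minimizing collapses redundant product states.
        a   b   c  
>  S0   S0  S1  S0 
   S1   S2  S0  S1 
   S2   S3  S0  S1 
   S3   S4  S0  S1 
   S4   S5  S0  S1 
 * S5   S5  S0  S1 
(> = start, * = accepting)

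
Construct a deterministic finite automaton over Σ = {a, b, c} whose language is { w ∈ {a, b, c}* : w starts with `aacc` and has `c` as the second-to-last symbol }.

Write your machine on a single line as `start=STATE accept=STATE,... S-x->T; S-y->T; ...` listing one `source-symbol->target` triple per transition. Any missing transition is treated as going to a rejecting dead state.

Handle the two conditions separately and then intersect. The first has 6 states tracking whether the input so far still matches the prefix `aacc`; the second has 13 states tracking the last 2 symbols read. A product state is a pair (one from each), accepting exactly when both do.
With 24 states:
          a    b    c  
>  S0     S1   S2   S3 
   S1     S4   S5   S6 
   S2     S7   S8   S9 
   S3    S10  S11  S12 
   S4    S13   S5  S14 
   S5     S7   S8   S9 
   S6    S10  S11  S12 
   S7    S13   S5   S6 
   S8     S7   S8   S9 
   S9    S10  S11  S12 
   S10   S13   S5   S6 
   S11    S7   S8   S9 
   S12   S10  S11  S12 
   S13   S13   S5   S6 
   S14   S10  S11  S15 
 * S15   S16  S17  S15 
 * S16   S18  S19  S20 
 * S17   S21  S22  S23 
   S18   S18  S19  S20 
   S19   S21  S22  S23 
   S20   S16  S17  S15 
   S21   S18  S19  S20 
   S22   S21  S22  S23 
   S23   S16  S17  S15 
(> = start, * = accepting)

start=S0; accept=S15,S16,S17; S0-a->S1; S0-b->S2; S0-c->S3; S1-a->S4; S1-b->S5; S1-c->S6; S2-a->S7; S2-b->S8; S2-c->S9; S3-a->S10; S3-b->S11; S3-c->S12; S4-a->S13; S4-b->S5; S4-c->S14; S5-a->S7; S5-b->S8; S5-c->S9; S6-a->S10; S6-b->S11; S6-c->S12; S7-a->S13; S7-b->S5; S7-c->S6; S8-a->S7; S8-b->S8; S8-c->S9; S9-a->S10; S9-b->S11; S9-c->S12; S10-a->S13; S10-b->S5; S10-c->S6; S11-a->S7; S11-b->S8; S11-c->S9; S12-a->S10; S12-b->S11; S12-c->S12; S13-a->S13; S13-b->S5; S13-c->S6; S14-a->S10; S14-b->S11; S14-c->S15; S15-a->S16; S15-b->S17; S15-c->S15; S16-a->S18; S16-b->S19; S16-c->S20; S17-a->S21; S17-b->S22; S17-c->S23; S18-a->S18; S18-b->S19; S18-c->S20; S19-a->S21; S19-b->S22; S19-c->S23; S20-a->S16; S20-b->S17; S20-c->S15; S21-a->S18; S21-b->S19; S21-c->S20; S22-a->S21; S22-b->S22; S22-c->S23; S23-a->S16; S23-b->S17; S23-c->S15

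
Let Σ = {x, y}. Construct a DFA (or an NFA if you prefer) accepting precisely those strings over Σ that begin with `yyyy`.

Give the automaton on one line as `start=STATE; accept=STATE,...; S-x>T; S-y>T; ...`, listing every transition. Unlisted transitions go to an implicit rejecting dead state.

Check the first 4 symbols one by one: S0 through S3 record how many have matched `yyyy` so far; any wrong symbol goes to the dead state S5. After all 4 match we enter the accepting sink S4.
A 6-state machine:
        x   y  
>  S0   S5  S1 
   S1   S5  S2 
   S2   S5  S3 
   S3   S5  S4 
 * S4   S4  S4 
   S5   S5  S5 
(> = start, * = accepting)

start=S0; accept=S4; S0-x>S5; S0-y>S1; S1-x>S5; S1-y>S2; S2-x>S5; S2-y>S3; S3-x>S5; S3-y>S4; S4-x>S4; S4-y>S4; S5-x>S5; S5-y>S5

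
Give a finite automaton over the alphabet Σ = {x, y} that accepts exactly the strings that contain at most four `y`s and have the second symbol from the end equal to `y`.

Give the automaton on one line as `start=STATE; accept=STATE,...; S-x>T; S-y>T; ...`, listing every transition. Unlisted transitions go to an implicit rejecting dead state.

Handle the two conditions separately and then intersect. The first has 6 states tracking the count of `y`s, saturating at 5; the second has 7 states tracking the last 2 symbols read. A product state is a pair (one from each), accepting exactly when both do.
          x    y  
>  s0     s1   s2 
   s1     s3   s4 
   s2     s5   s6 
   s3     s3   s4 
   s4     s5   s6 
 * s5     s7   s8 
 * s6     s9  s10 
   s7     s7   s8 
   s8     s9  s10 
 * s9    s11  s12 
 * s10   s13  s14 
   s11   s11  s12 
   s12   s13  s14 
 * s13   s15  s16 
 * s14   s17  s18 
   s15   s15  s16 
   s16   s17  s18 
 * s17   s19  s20 
   s18   s21  s18 
   s19   s19  s20 
   s20   s21  s18 
   s21   s22  s20 
   s22   s22  s20 
(> = start, * = accepting)

start=s0; accept=s5,s6,s9,s10,s13,s14,s17; s0-x>s1; s0-y>s2; s1-x>s3; s1-y>s4; s2-x>s5; s2-y>s6; s3-x>s3; s3-y>s4; s4-x>s5; s4-y>s6; s5-x>s7; s5-y>s8; s6-x>s9; s6-y>s10; s7-x>s7; s7-y>s8; s8-x>s9; s8-y>s10; s9-x>s11; s9-y>s12; s10-x>s13; s10-y>s14; s11-x>s11; s11-y>s12; s12-x>s13; s12-y>s14; s13-x>s15; s13-y>s16; s14-x>s17; s14-y>s18; s15-x>s15; s15-y>s16; s16-x>s17; s16-y>s18; s17-x>s19; s17-y>s20; s18-x>s21; s18-y>s18; s19-x>s19; s19-y>s20; s20-x>s21; s20-y>s18; s21-x>s22; s21-y>s20; s22-x>s22; s22-y>s20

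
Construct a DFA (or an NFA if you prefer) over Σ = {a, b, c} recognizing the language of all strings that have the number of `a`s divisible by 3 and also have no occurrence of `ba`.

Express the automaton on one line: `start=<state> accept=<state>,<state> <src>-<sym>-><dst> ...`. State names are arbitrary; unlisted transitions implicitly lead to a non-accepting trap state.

start=q0 accept=q0,q2 q0-a->q1 q0-b->q2 q0-c->q0 q1-a->q3 q1-b->q4 q1-c->q1 q2-a->q5 q2-b->q2 q2-c->q0 q3-a->q0 q3-b->q6 q3-c->q3 q4-a->q5 q4-b->q4 q4-c->q1 q5-a->q5 q5-b->q5 q5-c->q5 q6-a->q5 q6-b->q6 q6-c->q3

Build one automaton per condition and run them in lockstep. The first has 3 states tracking the count of `a`s modulo 3; the second has 3 states tracking partial matches of the forbidden pattern `ba`. A product state is a pair (one from each), accepting exactly when both do. Equivalent product states are then merged.
A 7-state machine:
        a   b   c  
>* q0   q1  q2  q0 
   q1   q3  q4  q1 
 * q2   q5  q2  q0 
   q3   q0  q6  q3 
   q4   q5  q4  q1 
   q5   q5  q5  q5 
   q6   q5  q6  q3 
(> = start, * = accepting)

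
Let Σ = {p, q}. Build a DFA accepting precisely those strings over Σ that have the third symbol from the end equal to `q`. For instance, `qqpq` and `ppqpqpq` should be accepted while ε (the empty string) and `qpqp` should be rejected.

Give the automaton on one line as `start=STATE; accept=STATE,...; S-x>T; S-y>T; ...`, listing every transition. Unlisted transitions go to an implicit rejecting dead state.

A DFA must remember the last 3 symbols (since which symbol is third-to-last isn't known until the input ends). Use one state per possible window of the last ≤3 symbols; accept from those whose window starts with `q`.
          p    q  
>  s0     s1   s2 
   s1     s3   s4 
   s2     s5   s6 
   s3     s7   s8 
   s4     s9  s10 
   s5    s11  s12 
   s6    s13  s14 
   s7     s7   s8 
   s8     s9  s10 
   s9    s11  s12 
   s10   s13  s14 
 * s11    s7   s8 
 * s12    s9  s10 
 * s13   s11  s12 
 * s14   s13  s14 
(> = start, * = accepting)

start=s0; accept=s11,s12,s13,s14; s0-p>s1; s0-q>s2; s1-p>s3; s1-q>s4; s2-p>s5; s2-q>s6; s3-p>s7; s3-q>s8; s4-p>s9; s4-q>s10; s5-p>s11; s5-q>s12; s6-p>s13; s6-q>s14; s7-p>s7; s7-q>s8; s8-p>s9; s8-q>s10; s9-p>s11; s9-q>s12; s10-p>s13; s10-q>s14; s11-p>s7; s11-q>s8; s12-p>s9; s12-q>s10; s13-p>s11; s13-q>s12; s14-p>s13; s14-q>s14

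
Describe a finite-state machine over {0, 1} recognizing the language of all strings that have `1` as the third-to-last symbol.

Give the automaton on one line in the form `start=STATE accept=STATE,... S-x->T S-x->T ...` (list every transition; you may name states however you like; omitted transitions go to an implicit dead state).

start=q0 accept=q11,q12,q13,q14 q0-0->q1 q0-1->q2 q1-0->q3 q1-1->q4 q2-0->q5 q2-1->q6 q3-0->q7 q3-1->q8 q4-0->q9 q4-1->q10 q5-0->q11 q5-1->q12 q6-0->q13 q6-1->q14 q7-0->q7 q7-1->q8 q8-0->q9 q8-1->q10 q9-0->q11 q9-1->q12 q10-0->q13 q10-1->q14 q11-0->q7 q11-1->q8 q12-0->q9 q12-1->q10 q13-0->q11 q13-1->q12 q14-0->q13 q14-1->q14

Because acceptance depends on a position counted from the end, the machine has to buffer the most recent 3 symbols. Make each state the string of the last up-to-3 symbols read; on input `x` shift the window left and append `x`. Accept when the buffered window has length 3 and begins with `1`.
          0    1  
>  q0     q1   q2 
   q1     q3   q4 
   q2     q5   q6 
   q3     q7   q8 
   q4     q9  q10 
   q5    q11  q12 
   q6    q13  q14 
   q7     q7   q8 
   q8     q9  q10 
   q9    q11  q12 
   q10   q13  q14 
 * q11    q7   q8 
 * q12    q9  q10 
 * q13   q11  q12 
 * q14   q13  q14 
(> = start, * = accepting)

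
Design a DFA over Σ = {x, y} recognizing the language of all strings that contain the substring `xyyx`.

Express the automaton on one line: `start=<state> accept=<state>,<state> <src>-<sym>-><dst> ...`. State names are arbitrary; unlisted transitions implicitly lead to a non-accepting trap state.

Track how much of `xyyx` has been matched so far: state A is no progress, E is the absorbing accept state reached once `xyyx` has occurred. Intermediate states record partial matches; on a mismatch, fall back to the longest reusable overlap.
5 states suffice.
       x  y 
>  A   B  A 
   B   B  C 
   C   B  D 
   D   E  A 
 * E   E  E 
(> = start, * = accepting)

start=A accept=E A-x->B A-y->A B-x->B B-y->C C-x->B C-y->D D-x->E D-y->A E-x->E E-y->E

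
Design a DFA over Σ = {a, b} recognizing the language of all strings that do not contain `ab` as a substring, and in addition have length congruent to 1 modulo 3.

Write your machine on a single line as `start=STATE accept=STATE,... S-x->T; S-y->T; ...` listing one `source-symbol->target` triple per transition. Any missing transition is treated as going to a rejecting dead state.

start=s0; accept=s1,s2; s0-a->s1; s0-b->s2; s1-a->s3; s1-b->s4; s2-a->s3; s2-b->s5; s3-a->s6; s3-b->s4; s4-a->s4; s4-b->s4; s5-a->s6; s5-b->s0; s6-a->s1; s6-b->s4

Build one automaton per condition and run them in lockstep. The first has 3 states tracking partial matches of the forbidden pattern `ab`; the second has 3 states tracking the input length modulo 3. A product state is a pair (one from each), accepting exactly when both do. Equivalent product states are then merged.
7 states suffice.
        a   b  
>  s0   s1  s2 
 * s1   s3  s4 
 * s2   s3  s5 
   s3   s6  s4 
   s4   s4  s4 
   s5   s6  s0 
   s6   s1  s4 
(> = start, * = accepting)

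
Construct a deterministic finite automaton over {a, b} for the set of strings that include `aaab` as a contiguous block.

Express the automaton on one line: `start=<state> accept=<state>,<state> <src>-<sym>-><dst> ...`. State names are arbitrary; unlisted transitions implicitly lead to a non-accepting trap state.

start=S0 accept=S4 S0-a->S1 S0-b->S0 S1-a->S2 S1-b->S0 S2-a->S3 S2-b->S0 S3-a->S3 S3-b->S4 S4-a->S4 S4-b->S4

Track how much of `aaab` has been matched so far: state S0 is no progress, S4 is the absorbing accept state reached once `aaab` has occurred. Intermediate states record partial matches; on a mismatch, fall back to the longest reusable overlap.
        a   b  
>  S0   S1  S0 
   S1   S2  S0 
   S2   S3  S0 
   S3   S3  S4 
 * S4   S4  S4 
(> = start, * = accepting)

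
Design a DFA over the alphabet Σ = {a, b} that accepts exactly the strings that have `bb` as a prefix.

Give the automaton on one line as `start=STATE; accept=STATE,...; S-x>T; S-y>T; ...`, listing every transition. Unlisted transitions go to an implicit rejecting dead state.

start=S0; accept=S2; S0-a>S3; S0-b>S1; S1-a>S3; S1-b>S2; S2-a>S2; S2-b>S2; S3-a>S3; S3-b>S3

Check the first 2 symbols one by one: S0 through S1 record how many have matched `bb` so far; any wrong symbol goes to the dead state S3. After all 2 match we enter the accepting sink S2.
With 4 states:
        a   b  
>  S0   S3  S1 
   S1   S3  S2 
 * S2   S2  S2 
   S3   S3  S3 
(> = start, * = accepting)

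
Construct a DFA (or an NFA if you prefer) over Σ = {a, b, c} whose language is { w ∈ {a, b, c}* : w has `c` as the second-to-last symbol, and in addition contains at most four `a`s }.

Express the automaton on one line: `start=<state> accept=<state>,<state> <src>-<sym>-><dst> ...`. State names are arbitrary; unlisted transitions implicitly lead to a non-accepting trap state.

start=q0 accept=q5,q6,q7,q10,q11,q14,q15,q18,q19,q20 q0-a->q1 q0-b->q0 q0-c->q2 q1-a->q3 q1-b->q1 q1-c->q4 q2-a->q5 q2-b->q6 q2-c->q7 q3-a->q8 q3-b->q3 q3-c->q9 q4-a->q10 q4-b->q5 q4-c->q11 q5-a->q3 q5-b->q1 q5-c->q4 q6-a->q1 q6-b->q0 q6-c->q2 q7-a->q5 q7-b->q6 q7-c->q7 q8-a->q12 q8-b->q8 q8-c->q13 q9-a->q14 q9-b->q10 q9-c->q15 q10-a->q8 q10-b->q3 q10-c->q9 q11-a->q10 q11-b->q5 q11-c->q11 q12-a->q16 q12-b->q12 q12-c->q17 q13-a->q18 q13-b->q14 q13-c->q19 q14-a->q12 q14-b->q8 q14-c->q13 q15-a->q14 q15-b->q10 q15-c->q15 q16-a->q16 q16-b->q16 q16-c->q16 q17-a->q16 q17-b->q18 q17-c->q20 q18-a->q16 q18-b->q12 q18-c->q17 q19-a->q18 q19-b->q14 q19-c->q19 q20-a->q16 q20-b->q18 q20-c->q20

Handle the two conditions separately and then intersect. One (13 states) tracks the last 2 symbols read; the other (6 states) tracks the count of `a`s, saturating at 5. Each combined state is a pair, one component from each; accept when both components accept. Minimizing collapses redundant product states.
With 21 states:
          a    b    c  
>  q0     q1   q0   q2 
   q1     q3   q1   q4 
   q2     q5   q6   q7 
   q3     q8   q3   q9 
   q4    q10   q5  q11 
 * q5     q3   q1   q4 
 * q6     q1   q0   q2 
 * q7     q5   q6   q7 
   q8    q12   q8  q13 
   q9    q14  q10  q15 
 * q10    q8   q3   q9 
 * q11   q10   q5  q11 
   q12   q16  q12  q17 
   q13   q18  q14  q19 
 * q14   q12   q8  q13 
 * q15   q14  q10  q15 
   q16   q16  q16  q16 
   q17   q16  q18  q20 
 * q18   q16  q12  q17 
 * q19   q18  q14  q19 
 * q20   q16  q18  q20 
(> = start, * = accepting)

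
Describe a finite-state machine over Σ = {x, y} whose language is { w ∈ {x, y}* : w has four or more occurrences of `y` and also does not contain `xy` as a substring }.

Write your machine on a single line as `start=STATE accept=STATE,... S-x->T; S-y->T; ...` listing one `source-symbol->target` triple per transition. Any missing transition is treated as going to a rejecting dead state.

Handle the two conditions separately and then intersect. One (6 states) tracks the count of `y`s, saturating at 5; the other (3 states) tracks partial matches of the forbidden pattern `xy`. Each combined state is a pair, one component from each; accept when both components accept.
With 17 states:
       x  y 
>  A   B  C 
   B   B  D 
   C   E  F 
   D   D  G 
   E   E  G 
   F   H  I 
   G   G  J 
   H   H  J 
   I   K  L 
   J   J  M 
   K   K  M 
 * L   N  O 
   M   M  P 
 * N   N  P 
 * O   Q  O 
   P   P  P 
 * Q   Q  P 
(> = start, * = accepting)

start=A; accept=L,N,O,Q; A-x->B; A-y->C; B-x->B; B-y->D; C-x->E; C-y->F; D-x->D; D-y->G; E-x->E; E-y->G; F-x->H; F-y->I; G-x->G; G-y->J; H-x->H; H-y->J; I-x->K; I-y->L; J-x->J; J-y->M; K-x->K; K-y->M; L-x->N; L-y->O; M-x->M; M-y->P; N-x->N; N-y->P; O-x->Q; O-y->O; P-x->P; P-y->P; Q-x->Q; Q-y->P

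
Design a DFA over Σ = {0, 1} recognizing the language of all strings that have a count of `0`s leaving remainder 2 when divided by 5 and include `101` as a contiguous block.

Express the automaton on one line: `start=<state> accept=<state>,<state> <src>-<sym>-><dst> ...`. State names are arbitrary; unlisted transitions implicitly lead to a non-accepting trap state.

Handle the two conditions separately and then intersect. The first has 5 states tracking the count of `0`s modulo 5; the second has 4 states tracking whether and how much of `101` has been seen. A product state is a pair (one from each), accepting exactly when both do.
20 states suffice.
          0    1  
>  S0     S1   S2 
   S1     S3   S4 
   S2     S5   S2 
   S3     S6   S7 
   S4     S8   S4 
   S5     S3   S9 
   S6    S10  S11 
   S7    S12   S7 
   S8     S6  S13 
   S9    S13   S9 
   S10    S0  S14 
   S11   S15  S11 
   S12   S10  S16 
 * S13   S16  S13 
   S14   S17  S14 
   S15    S0  S18 
   S16   S18  S16 
   S17    S1  S19 
   S18   S19  S18 
   S19    S9  S19 
(> = start, * = accepting)

start=S0 accept=S13 S0-0->S1 S0-1->S2 S1-0->S3 S1-1->S4 S2-0->S5 S2-1->S2 S3-0->S6 S3-1->S7 S4-0->S8 S4-1->S4 S5-0->S3 S5-1->S9 S6-0->S10 S6-1->S11 S7-0->S12 S7-1->S7 S8-0->S6 S8-1->S13 S9-0->S13 S9-1->S9 S10-0->S0 S10-1->S14 S11-0->S15 S11-1->S11 S12-0->S10 S12-1->S16 S13-0->S16 S13-1->S13 S14-0->S17 S14-1->S14 S15-0->S0 S15-1->S18 S16-0->S18 S16-1->S16 S17-0->S1 S17-1->S19 S18-0->S19 S18-1->S18 S19-0->S9 S19-1->S19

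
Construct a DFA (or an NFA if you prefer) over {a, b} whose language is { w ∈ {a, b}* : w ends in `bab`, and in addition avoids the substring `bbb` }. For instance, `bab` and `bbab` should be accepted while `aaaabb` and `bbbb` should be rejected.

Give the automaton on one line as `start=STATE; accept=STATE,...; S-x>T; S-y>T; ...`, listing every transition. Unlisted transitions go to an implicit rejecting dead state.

start=q0; accept=q4; q0-a>q0; q0-b>q1; q1-a>q2; q1-b>q3; q2-a>q0; q2-b>q4; q3-a>q2; q3-b>q5; q4-a>q2; q4-b>q3; q5-a>q6; q5-b>q5; q6-a>q7; q6-b>q8; q7-a>q7; q7-b>q5; q8-a>q6; q8-b>q5

Build one automaton per condition and run them in lockstep. One (4 states) tracks how much of the suffix `bab` has currently been matched; the other (4 states) tracks partial matches of the forbidden pattern `bbb`. Each combined state is a pair, one component from each; accept when both components accept.
With 9 states:
        a   b  
>  q0   q0  q1 
   q1   q2  q3 
   q2   q0  q4 
   q3   q2  q5 
 * q4   q2  q3 
   q5   q6  q5 
   q6   q7  q8 
   q7   q7  q5 
   q8   q6  q5 
(> = start, * = accepting)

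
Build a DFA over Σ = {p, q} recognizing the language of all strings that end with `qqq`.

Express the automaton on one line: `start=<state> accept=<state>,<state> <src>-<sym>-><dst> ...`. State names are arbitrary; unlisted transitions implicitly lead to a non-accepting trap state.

Let each state record the length of the longest suffix of the input read so far that is also a prefix of `qqq`. s1 means the last symbol is `q`; s2 means the last 2 symbols are `qq`; s3 means the last 3 symbols are `qqq`. Accept only at s3, where the string currently ends in `qqq`.
With 4 states:
        p   q  
>  s0   s0  s1 
   s1   s0  s2 
   s2   s0  s3 
 * s3   s0  s3 
(> = start, * = accepting)

start=s0 accept=s3 s0-p->s0 s0-q->s1 s1-p->s0 s1-q->s2 s2-p->s0 s2-q->s3 s3-p->s0 s3-q->s3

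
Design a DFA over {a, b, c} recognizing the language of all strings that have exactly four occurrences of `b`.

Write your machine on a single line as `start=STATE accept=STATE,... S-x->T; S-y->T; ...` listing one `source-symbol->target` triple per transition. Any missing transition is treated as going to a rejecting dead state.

start=q0; accept=q4; q0-a->q0; q0-b->q1; q0-c->q0; q1-a->q1; q1-b->q2; q1-c->q1; q2-a->q2; q2-b->q3; q2-c->q2; q3-a->q3; q3-b->q4; q3-c->q3; q4-a->q4; q4-b->q5; q4-c->q4; q5-a->q5; q5-b->q5; q5-c->q5

Count `b`s, saturating at 5: states q0 through q4 mean 0 through 4 `b`s seen; q5 means more than 4. Each `b` increments (capped at q5); other symbols loop. Accept from {q4}.
6 states suffice.
        a   b   c  
>  q0   q0  q1  q0 
   q1   q1  q2  q1 
   q2   q2  q3  q2 
   q3   q3  q4  q3 
 * q4   q4  q5  q4 
   q5   q5  q5  q5 
(> = start, * = accepting)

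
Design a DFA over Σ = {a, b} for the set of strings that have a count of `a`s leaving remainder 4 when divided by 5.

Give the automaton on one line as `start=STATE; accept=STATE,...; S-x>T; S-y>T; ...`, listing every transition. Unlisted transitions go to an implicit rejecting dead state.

start=q0; accept=q4; q0-a>q1; q0-b>q0; q1-a>q2; q1-b>q1; q2-a>q3; q2-b>q2; q3-a>q4; q3-b>q3; q4-a>q0; q4-b>q4

Keep the running count of `a`s modulo 5: each `a` advances along the cycle q0 → q1 → q2 → q3 → q4 → q0 while other symbols loop. Accept at q4.
With 5 states:
        a   b  
>  q0   q1  q0 
   q1   q2  q1 
   q2   q3  q2 
   q3   q4  q3 
 * q4   q0  q4 
(> = start, * = accepting)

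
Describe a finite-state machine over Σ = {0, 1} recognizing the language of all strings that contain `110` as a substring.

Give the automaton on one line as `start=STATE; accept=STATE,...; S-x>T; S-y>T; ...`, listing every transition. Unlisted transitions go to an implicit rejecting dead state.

start=s0; accept=s3; s0-0>s0; s0-1>s1; s1-0>s0; s1-1>s2; s2-0>s3; s2-1>s2; s3-0>s3; s3-1>s3

States s0..s2 record the length of the longest prefix of `110` that matches the current input suffix. Reaching s3 means `110` has been seen, and we stay there forever. Accept from s3.
A 4-state machine:
        0   1  
>  s0   s0  s1 
   s1   s0  s2 
   s2   s3  s2 
 * s3   s3  s3 
(> = start, * = accepting)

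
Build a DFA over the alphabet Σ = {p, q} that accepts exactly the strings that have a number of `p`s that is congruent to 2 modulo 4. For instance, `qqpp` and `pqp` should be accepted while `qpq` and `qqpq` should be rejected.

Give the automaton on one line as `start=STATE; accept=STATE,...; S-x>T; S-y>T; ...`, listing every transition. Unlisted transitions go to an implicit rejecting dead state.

start=S0; accept=S2; S0-p>S1; S0-q>S0; S1-p>S2; S1-q>S1; S2-p>S3; S2-q>S2; S3-p>S0; S3-q>S3

The only thing that matters is how many `p`s have appeared, reduced mod 4. Use one state per residue: S0 for 0, …, S3 for 3. Reading `p` moves to the next residue; anything else stays put. S2 is accepting.
A 4-state machine:
        p   q  
>  S0   S1  S0 
   S1   S2  S1 
 * S2   S3  S2 
   S3   S0  S3 
(> = start, * = accepting)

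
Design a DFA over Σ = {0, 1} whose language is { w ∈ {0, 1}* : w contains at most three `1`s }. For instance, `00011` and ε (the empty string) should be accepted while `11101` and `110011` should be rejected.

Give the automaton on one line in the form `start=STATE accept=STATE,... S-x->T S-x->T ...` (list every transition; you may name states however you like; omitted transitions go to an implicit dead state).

start=s0 accept=s0,s1,s2,s3 s0-0->s0 s0-1->s1 s1-0->s1 s1-1->s2 s2-0->s2 s2-1->s3 s3-0->s3 s3-1->s4 s4-0->s4 s4-1->s4

Only the number of `1`s matters, and only up to 4. Make a chain s0 → s1 → s2 → s3 → s4 advanced by each `1` (with s4 absorbing); every other symbol self-loops. The accepting set is {s0, s1, s2, s3}.
5 states suffice.
        0   1  
>* s0   s0  s1 
 * s1   s1  s2 
 * s2   s2  s3 
 * s3   s3  s4 
   s4   s4  s4 
(> = start, * = accepting)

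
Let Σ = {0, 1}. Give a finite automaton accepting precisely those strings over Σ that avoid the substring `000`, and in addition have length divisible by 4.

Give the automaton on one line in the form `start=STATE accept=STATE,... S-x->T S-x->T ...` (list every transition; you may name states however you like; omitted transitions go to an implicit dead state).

Run two small machines in parallel and take their product. One (4 states) tracks partial matches of the forbidden pattern `000`; the other (4 states) tracks the input length modulo 4. Each combined state is a pair, one component from each; accept when both components accept. Minimizing collapses redundant product states.
13 states suffice.
          0    1  
>* q0     q1   q2 
   q1     q3   q4 
   q2     q5   q4 
   q3     q6   q7 
   q4     q8   q7 
   q5     q9   q7 
   q6     q6   q6 
   q7    q10   q0 
   q8    q11   q0 
   q9     q6   q0 
 * q10   q12   q2 
 * q11    q6   q2 
   q12    q6   q4 
(> = start, * = accepting)

start=q0 accept=q0,q10,q11 q0-0->q1 q0-1->q2 q1-0->q3 q1-1->q4 q2-0->q5 q2-1->q4 q3-0->q6 q3-1->q7 q4-0->q8 q4-1->q7 q5-0->q9 q5-1->q7 q6-0->q6 q6-1->q6 q7-0->q10 q7-1->q0 q8-0->q11 q8-1->q0 q9-0->q6 q9-1->q0 q10-0->q12 q10-1->q2 q11-0->q6 q11-1->q2 q12-0->q6 q12-1->q4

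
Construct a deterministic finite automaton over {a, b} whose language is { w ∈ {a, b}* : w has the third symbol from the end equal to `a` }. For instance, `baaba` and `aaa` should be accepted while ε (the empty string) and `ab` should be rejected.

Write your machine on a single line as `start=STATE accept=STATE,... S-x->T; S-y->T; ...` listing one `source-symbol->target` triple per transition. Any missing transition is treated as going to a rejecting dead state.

start=S0; accept=S7,S8,S9,S10; S0-a->S1; S0-b->S2; S1-a->S3; S1-b->S4; S2-a->S5; S2-b->S6; S3-a->S7; S3-b->S8; S4-a->S9; S4-b->S10; S5-a->S11; S5-b->S12; S6-a->S13; S6-b->S14; S7-a->S7; S7-b->S8; S8-a->S9; S8-b->S10; S9-a->S11; S9-b->S12; S10-a->S13; S10-b->S14; S11-a->S7; S11-b->S8; S12-a->S9; S12-b->S10; S13-a->S11; S13-b->S12; S14-a->S13; S14-b->S14

Because acceptance depends on a position counted from the end, the machine has to buffer the most recent 3 symbols. Make each state the string of the last up-to-3 symbols read; on input `x` shift the window left and append `x`. Accept when the buffered window has length 3 and begins with `a`.
15 states suffice.
          a    b  
>  S0     S1   S2 
   S1     S3   S4 
   S2     S5   S6 
   S3     S7   S8 
   S4     S9  S10 
   S5    S11  S12 
   S6    S13  S14 
 * S7     S7   S8 
 * S8     S9  S10 
 * S9    S11  S12 
 * S10   S13  S14 
   S11    S7   S8 
   S12    S9  S10 
   S13   S11  S12 
   S14   S13  S14 
(> = start, * = accepting)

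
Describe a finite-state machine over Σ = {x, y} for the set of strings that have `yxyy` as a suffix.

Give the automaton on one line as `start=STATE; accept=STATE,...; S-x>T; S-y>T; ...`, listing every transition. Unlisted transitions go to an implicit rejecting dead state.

Let each state record the length of the longest suffix of the input read so far that is also a prefix of `yxyy`. q1 means the last symbol is `y`; q2 means the last 2 symbols are `yx`; q3 means the last 3 symbols are `yxy`; q4 means the last 4 symbols are `yxyy`. Accept only at q4, where the string currently ends in `yxyy`.
With 5 states:
        x   y  
>  q0   q0  q1 
   q1   q2  q1 
   q2   q0  q3 
   q3   q2  q4 
 * q4   q2  q1 
(> = start, * = accepting)

start=q0; accept=q4; q0-x>q0; q0-y>q1; q1-x>q2; q1-y>q1; q2-x>q0; q2-y>q3; q3-x>q2; q3-y>q4; q4-x>q2; q4-y>q1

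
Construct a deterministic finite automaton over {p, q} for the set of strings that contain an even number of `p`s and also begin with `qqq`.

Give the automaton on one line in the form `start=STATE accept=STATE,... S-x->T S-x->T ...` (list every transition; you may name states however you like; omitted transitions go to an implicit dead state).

start=s0 accept=s4 s0-p->s1 s0-q->s2 s1-p->s1 s1-q->s1 s2-p->s1 s2-q->s3 s3-p->s1 s3-q->s4 s4-p->s5 s4-q->s4 s5-p->s4 s5-q->s5

Run two small machines in parallel and take their product. The first has 2 states tracking the count of `p`s modulo 2; the second has 5 states tracking whether the input so far still matches the prefix `qqq`. A product state is a pair (one from each), accepting exactly when both do. Equivalent product states are then merged.
A 6-state machine:
        p   q  
>  s0   s1  s2 
   s1   s1  s1 
   s2   s1  s3 
   s3   s1  s4 
 * s4   s5  s4 
   s5   s4  s5 
(> = start, * = accepting)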